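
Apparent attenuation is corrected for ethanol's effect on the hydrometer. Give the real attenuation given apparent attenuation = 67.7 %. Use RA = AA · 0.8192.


RA = 67.7 · 0.8192

55.4598 %


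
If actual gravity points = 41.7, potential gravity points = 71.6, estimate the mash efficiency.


efficiency = actual / potential × 100
efficiency = 41.7 / 71.6 × 100

58.2402 %


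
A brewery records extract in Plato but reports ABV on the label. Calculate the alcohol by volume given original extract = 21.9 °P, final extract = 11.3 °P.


SG = 259/(259 − P);  ABV = (OG − FG)·131.25
OG = 259/(259 − 21.9) = 1.0924
FG = 259/(259 − 11.3) = 1.0456
ABV = (1.0924 − 1.0456)·131.25

6.1355 % ABV


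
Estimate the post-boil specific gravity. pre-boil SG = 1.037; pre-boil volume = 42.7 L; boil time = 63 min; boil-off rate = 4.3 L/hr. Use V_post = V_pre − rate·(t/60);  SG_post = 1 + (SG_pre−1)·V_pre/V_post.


V_post = 42.7 − 4.3·(63/60) = 38.1850
SG_post = 1 + (1.037 − 1)·42.7/38.1850

1.0414


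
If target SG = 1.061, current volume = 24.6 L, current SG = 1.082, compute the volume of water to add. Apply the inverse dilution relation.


V_water = V·((SG_curr − 1)/(SG_target − 1) − 1)
V_water = 24.6·((1.082 − 1)/(1.061 − 1) − 1)

8.4689 L


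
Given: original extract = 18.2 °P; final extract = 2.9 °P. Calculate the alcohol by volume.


SG = 259/(259 − P);  ABV = (OG − FG)·131.25
OG = 259/(259 − 18.2) = 1.0756
FG = 259/(259 − 2.9) = 1.0113
ABV = (1.0756 − 1.0113)·131.25

8.4338 % ABV


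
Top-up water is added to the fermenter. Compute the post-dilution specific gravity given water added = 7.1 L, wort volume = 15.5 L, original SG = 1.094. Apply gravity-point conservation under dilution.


SG_new = 1 + (SG_old − 1)·V_old/(V_old + V_water)
pts = (1.094 − 1)·1000·15.5/(15.5 + 7.1) = 64.4690
SG_new = 1 + 64.4690/1000

1.0645


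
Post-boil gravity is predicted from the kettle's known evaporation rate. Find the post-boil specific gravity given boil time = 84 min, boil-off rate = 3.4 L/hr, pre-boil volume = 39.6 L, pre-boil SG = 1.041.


V_post = V_pre − rate·(t/60);  SG_post = 1 + (SG_pre−1)·V_pre/V_post
V_post = 39.6 − 3.4·(84/60) = 34.8400
SG_post = 1 + (1.041 − 1)·39.6/34.8400

1.0466


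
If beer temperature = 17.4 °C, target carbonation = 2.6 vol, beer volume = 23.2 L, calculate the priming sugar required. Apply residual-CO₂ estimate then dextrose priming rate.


residual = 14.695·(0.01821 + 0.09011·e^(−0.04·T));  sugar = (target − residual)·4.0·V
residual = 14.695·(0.01821 + 0.09011·e^(−0.04·17.4)) = 0.9278
sugar = (2.6 − 0.9278)·4.0·23.2

155.1808 g


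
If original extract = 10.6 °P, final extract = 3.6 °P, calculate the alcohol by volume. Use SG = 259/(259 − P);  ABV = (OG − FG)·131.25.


OG = 259/(259 − 10.6) = 1.0427
FG = 259/(259 − 3.6) = 1.0141
ABV = (1.0427 − 1.0141)·131.25

3.7508 % ABV


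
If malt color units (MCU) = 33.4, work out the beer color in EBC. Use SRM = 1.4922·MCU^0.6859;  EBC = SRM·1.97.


SRM = 1.4922·33.4^0.6859 = 16.5564
EBC = 16.5564·1.97

32.6160 EBC


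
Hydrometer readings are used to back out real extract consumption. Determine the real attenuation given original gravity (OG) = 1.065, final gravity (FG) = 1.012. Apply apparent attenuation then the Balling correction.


AA = (OG−FG)/(OG−1)·100;  RA = AA·0.8192
AA = (1.065 − 1.012)/(1.065 − 1)·100 = 81.5385
RA = 81.5385·0.8192

66.7963 %


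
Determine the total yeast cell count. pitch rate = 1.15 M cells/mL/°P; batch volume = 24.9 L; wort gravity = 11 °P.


cells (billions) = rate · V_L · °P
cells = 1.15 · 24.9 · 11

314.9850 billion cells


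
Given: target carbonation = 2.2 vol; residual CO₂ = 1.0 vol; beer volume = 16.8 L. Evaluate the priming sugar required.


sugar = (target − residual)·4.0·V
sugar = (2.2 − 1.0)·4.0·16.8

80.6400 g


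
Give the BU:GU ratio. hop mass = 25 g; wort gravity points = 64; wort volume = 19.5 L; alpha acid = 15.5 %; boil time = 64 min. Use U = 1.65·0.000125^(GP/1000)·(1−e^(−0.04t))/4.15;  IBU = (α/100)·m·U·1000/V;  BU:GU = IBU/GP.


U = 1.65·0.000125^(64/1000)·(1−e^(−0.04·64))/4.15 = 0.2064
IBU = (15.5/100)·25·0.2064·1000/19.5 = 41.0141
BU:GU = 41.0141/64

0.6408


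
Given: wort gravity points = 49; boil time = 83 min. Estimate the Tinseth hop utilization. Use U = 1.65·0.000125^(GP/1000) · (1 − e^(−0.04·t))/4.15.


bigness = 1.65·0.000125^(49/1000) = 1.0623
boil_factor = (1 − e^(−0.04·83))/4.15 = 0.2323
U = 1.0623 · 0.2323

0.2467


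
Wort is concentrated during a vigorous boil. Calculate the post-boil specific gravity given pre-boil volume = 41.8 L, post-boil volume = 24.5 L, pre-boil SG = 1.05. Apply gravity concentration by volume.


SG_post = 1 + (SG_pre − 1)·V_pre/V_post
pts_pre = (1.05 − 1)·1000 = 50.0000
pts_post = 50.0000·41.8/24.5 = 85.3061
SG_post = 1 + 85.3061/1000

1.0853


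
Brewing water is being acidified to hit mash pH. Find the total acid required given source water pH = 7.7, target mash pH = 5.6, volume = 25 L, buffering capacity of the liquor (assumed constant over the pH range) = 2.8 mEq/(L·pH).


acid = buffering capacity · (pH_source − pH_target) · V
acid = 2.8 · (7.7 − 5.6) · 25

147.0000 mEq


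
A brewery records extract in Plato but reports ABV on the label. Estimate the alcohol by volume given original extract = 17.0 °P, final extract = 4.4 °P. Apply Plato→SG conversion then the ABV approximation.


SG = 259/(259 − P);  ABV = (OG − FG)·131.25
OG = 259/(259 − 17.0) = 1.0702
FG = 259/(259 − 4.4) = 1.0173
ABV = (1.0702 − 1.0173)·131.25

6.9518 % ABV


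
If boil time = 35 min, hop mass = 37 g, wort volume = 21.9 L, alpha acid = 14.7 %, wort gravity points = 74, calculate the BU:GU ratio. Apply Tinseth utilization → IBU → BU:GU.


U = 1.65·0.000125^(GP/1000)·(1−e^(−0.04t))/4.15;  IBU = (α/100)·m·U·1000/V;  BU:GU = IBU/GP
U = 1.65·0.000125^(74/1000)·(1−e^(−0.04·35))/4.15 = 0.1540
IBU = (14.7/100)·37·0.1540·1000/21.9 = 38.2569
BU:GU = 38.2569/74

0.5170


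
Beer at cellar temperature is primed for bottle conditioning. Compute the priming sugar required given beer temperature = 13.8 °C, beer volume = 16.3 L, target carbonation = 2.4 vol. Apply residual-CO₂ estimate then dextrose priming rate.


residual = 14.695·(0.01821 + 0.09011·e^(−0.04·T));  sugar = (target − residual)·4.0·V
residual = 14.695·(0.01821 + 0.09011·e^(−0.04·13.8)) = 1.0300
sugar = (2.4 − 1.0300)·4.0·16.3

89.3209 g


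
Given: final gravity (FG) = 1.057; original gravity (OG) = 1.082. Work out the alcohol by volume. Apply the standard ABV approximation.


ABV = (OG − FG) · 131.25
ABV = (1.082 − 1.057) · 131.25

3.2813 % ABV


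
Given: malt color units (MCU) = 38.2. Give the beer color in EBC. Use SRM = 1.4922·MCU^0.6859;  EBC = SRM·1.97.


SRM = 1.4922·38.2^0.6859 = 18.1537
EBC = 18.1537·1.97

35.7627 EBC


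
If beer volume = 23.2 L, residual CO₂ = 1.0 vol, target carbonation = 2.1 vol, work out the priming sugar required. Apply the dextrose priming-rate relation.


sugar = (target − residual)·4.0·V
sugar = (2.1 − 1.0)·4.0·23.2

102.0800 g


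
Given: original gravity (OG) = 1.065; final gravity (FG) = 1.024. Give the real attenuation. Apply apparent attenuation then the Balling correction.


AA = (OG−FG)/(OG−1)·100;  RA = AA·0.8192
AA = (1.065 − 1.024)/(1.065 − 1)·100 = 63.0769
RA = 63.0769·0.8192

51.6726 %


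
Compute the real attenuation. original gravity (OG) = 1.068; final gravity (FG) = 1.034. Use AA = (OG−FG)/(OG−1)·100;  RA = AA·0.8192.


AA = (1.068 − 1.034)/(1.068 − 1)·100 = 50.0000
RA = 50.0000·0.8192

40.9600 %


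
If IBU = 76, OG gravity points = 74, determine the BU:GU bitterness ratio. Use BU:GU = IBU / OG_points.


BU:GU = 76 / 74

1.0270


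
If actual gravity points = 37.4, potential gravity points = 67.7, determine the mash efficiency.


efficiency = actual / potential × 100
efficiency = 37.4 / 67.7 × 100

55.2437 %


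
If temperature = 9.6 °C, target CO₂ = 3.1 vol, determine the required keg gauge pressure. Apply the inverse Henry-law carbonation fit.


psi = vols/(0.01821 + 0.09011·e^(−0.04·T)) − 14.695
psi = 3.1/(0.01821 + 0.09011·e^(−0.04·9.6)) − 14.695

24.2562 psi


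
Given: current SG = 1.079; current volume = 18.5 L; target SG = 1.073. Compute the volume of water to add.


V_water = V·((SG_curr − 1)/(SG_target − 1) − 1)
V_water = 18.5·((1.079 − 1)/(1.073 − 1) − 1)

1.5205 L


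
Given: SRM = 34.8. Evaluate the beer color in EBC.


EBC = SRM · 1.97
EBC = 34.8 · 1.97

68.5560 EBC


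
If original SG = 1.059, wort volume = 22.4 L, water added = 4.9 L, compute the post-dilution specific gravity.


SG_new = 1 + (SG_old − 1)·V_old/(V_old + V_water)
pts = (1.059 − 1)·1000·22.4/(22.4 + 4.9) = 48.4103
SG_new = 1 + 48.4103/1000

1.0484


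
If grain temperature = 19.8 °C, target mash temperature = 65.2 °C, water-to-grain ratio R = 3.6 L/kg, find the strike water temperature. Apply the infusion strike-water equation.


T_strike = (0.41/R)·(T_mash − T_grain) + T_mash
T_strike = (0.41/3.6)·(65.2 − 19.8) + 65.2

70.3706 °C


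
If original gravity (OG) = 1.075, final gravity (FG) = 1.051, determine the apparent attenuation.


AA = (OG − FG)/(OG − 1) · 100
AA = (1.075 − 1.051)/(1.075 − 1) · 100

32.0000 %


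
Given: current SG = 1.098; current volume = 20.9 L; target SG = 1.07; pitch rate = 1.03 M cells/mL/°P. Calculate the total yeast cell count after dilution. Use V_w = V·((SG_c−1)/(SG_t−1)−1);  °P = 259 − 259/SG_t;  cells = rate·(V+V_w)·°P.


V_w = 20.9·((1.098−1)/(1.07−1)−1) = 8.3600
V_final = 20.9 + 8.3600 = 29.2600
°P = 259 − 259/1.07 = 16.9439
cells = 1.03·29.2600·16.9439

510.6526 billion cells


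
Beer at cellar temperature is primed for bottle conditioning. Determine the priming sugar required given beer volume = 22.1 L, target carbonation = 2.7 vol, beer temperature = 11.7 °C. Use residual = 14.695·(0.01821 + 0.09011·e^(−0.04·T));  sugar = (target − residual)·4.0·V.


residual = 14.695·(0.01821 + 0.09011·e^(−0.04·11.7)) = 1.0969
sugar = (2.7 − 1.0969)·4.0·22.1

141.7176 g


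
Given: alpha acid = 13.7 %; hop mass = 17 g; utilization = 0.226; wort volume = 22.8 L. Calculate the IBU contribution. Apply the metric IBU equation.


IBU = (α/100)·mass·U·1000 / V
IBU = (13.7/100)·17·0.226·1000 / 22.8

23.0857 IBU


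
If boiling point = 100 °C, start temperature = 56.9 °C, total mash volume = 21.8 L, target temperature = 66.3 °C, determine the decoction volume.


V_dec = V_total·(T_target − T_start)/(T_boil − T_start)
V_dec = 21.8·(66.3 − 56.9)/(100 − 56.9)

4.7545 L


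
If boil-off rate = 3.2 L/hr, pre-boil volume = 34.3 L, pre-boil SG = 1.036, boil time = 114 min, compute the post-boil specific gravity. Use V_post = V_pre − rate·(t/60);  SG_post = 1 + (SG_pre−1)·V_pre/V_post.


V_post = 34.3 − 3.2·(114/60) = 28.2200
SG_post = 1 + (1.036 − 1)·34.3/28.2200

1.0438


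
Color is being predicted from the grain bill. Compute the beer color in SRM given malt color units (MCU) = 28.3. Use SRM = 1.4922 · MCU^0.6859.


SRM = 1.4922 · 28.3^0.6859

14.7777 SRM


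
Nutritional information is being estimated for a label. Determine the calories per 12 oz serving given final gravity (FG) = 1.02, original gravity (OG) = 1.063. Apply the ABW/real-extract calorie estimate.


ABW = (OG−FG)·131.25·0.79/FG;  °P = 259 − 259/SG (for OG→OE and FG→AE);  RE = 0.1808·OE + 0.8192·AE;  Cal = (6.9·ABW + 4·(RE−0.1))·FG·3.55
ABW = (1.063 − 1.02)·131.25·0.79/1.02 = 4.3711
OE = 259 − 259/1.063 = 15.3500 °P
AE = 259 − 259/1.02 = 5.0784 °P
RE = 0.1808·15.3500 + 0.8192·5.0784 = 6.9355 °P
Cal = (6.9·4.3711 + 4·(6.9355−0.1))·1.02·3.55

208.2182 kcal


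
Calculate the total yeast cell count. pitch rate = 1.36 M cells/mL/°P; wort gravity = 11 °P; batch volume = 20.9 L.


cells (billions) = rate · V_L · °P
cells = 1.36 · 20.9 · 11

312.6640 billion cells


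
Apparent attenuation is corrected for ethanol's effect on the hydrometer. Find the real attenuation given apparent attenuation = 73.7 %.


RA = AA · 0.8192
RA = 73.7 · 0.8192

60.3750 %


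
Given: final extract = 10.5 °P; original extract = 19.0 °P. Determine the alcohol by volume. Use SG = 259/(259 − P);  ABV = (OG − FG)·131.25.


OG = 259/(259 − 19.0) = 1.0792
FG = 259/(259 − 10.5) = 1.0423
ABV = (1.0792 − 1.0423)·131.25

4.8449 % ABV


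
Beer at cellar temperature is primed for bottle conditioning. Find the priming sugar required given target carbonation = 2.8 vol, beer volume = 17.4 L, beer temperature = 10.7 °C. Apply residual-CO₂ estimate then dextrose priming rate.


residual = 14.695·(0.01821 + 0.09011·e^(−0.04·T));  sugar = (target − residual)·4.0·V
residual = 14.695·(0.01821 + 0.09011·e^(−0.04·10.7)) = 1.1307
sugar = (2.8 − 1.1307)·4.0·17.4

116.1831 g


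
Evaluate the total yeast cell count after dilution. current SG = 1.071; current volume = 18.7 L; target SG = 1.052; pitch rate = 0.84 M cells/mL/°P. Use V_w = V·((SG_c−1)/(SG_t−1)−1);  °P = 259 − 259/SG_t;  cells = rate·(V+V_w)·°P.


V_w = 18.7·((1.071−1)/(1.052−1)−1) = 6.8327
V_final = 18.7 + 6.8327 = 25.5327
°P = 259 − 259/1.052 = 12.8023
cells = 0.84·25.5327·12.8023

274.5764 billion cells


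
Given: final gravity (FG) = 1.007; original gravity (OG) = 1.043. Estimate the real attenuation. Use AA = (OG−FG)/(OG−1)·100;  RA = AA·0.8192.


AA = (1.043 − 1.007)/(1.043 − 1)·100 = 83.7209
RA = 83.7209·0.8192

68.5842 %


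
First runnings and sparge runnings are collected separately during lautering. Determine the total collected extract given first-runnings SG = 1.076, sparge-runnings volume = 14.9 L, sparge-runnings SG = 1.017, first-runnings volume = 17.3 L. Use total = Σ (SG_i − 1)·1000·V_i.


first = (1.076 − 1)·1000·17.3 = 1314.8000
sparge = (1.017 − 1)·1000·14.9 = 253.3000
total = 1314.8000 + 253.3000

1568.1000 gravity·L


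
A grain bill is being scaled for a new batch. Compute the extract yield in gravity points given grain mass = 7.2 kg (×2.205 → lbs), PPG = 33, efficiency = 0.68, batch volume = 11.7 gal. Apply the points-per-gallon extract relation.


points = lbs × PPG × eff / vol
lbs = 7.2 × 2.205 = 15.8760
points = 15.8760 × 33 × 0.68 / 11.7

30.4494 points


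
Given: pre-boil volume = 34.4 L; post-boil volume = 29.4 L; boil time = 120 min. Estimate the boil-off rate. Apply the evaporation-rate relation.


rate = (V_pre − V_post) / (t_min/60)
rate = (34.4 − 29.4) / (120/60)

2.5000 L/hr


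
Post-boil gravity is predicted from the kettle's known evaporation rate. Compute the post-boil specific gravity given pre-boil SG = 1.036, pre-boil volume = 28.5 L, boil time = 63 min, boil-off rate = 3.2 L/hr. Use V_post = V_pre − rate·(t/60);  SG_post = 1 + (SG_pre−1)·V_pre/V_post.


V_post = 28.5 − 3.2·(63/60) = 25.1400
SG_post = 1 + (1.036 − 1)·28.5/25.1400

1.0408


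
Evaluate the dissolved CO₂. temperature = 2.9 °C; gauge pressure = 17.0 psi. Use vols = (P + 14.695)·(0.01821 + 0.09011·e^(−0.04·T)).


vols = (17.0 + 14.695)·(0.01821 + 0.09011·e^(−0.04·2.9))

3.1204 volumes


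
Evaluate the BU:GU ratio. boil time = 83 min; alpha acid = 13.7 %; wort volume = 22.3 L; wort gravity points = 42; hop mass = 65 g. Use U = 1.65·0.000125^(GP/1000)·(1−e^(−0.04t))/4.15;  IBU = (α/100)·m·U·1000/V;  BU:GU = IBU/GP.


U = 1.65·0.000125^(42/1000)·(1−e^(−0.04·83))/4.15 = 0.2627
IBU = (13.7/100)·65·0.2627·1000/22.3 = 104.9164
BU:GU = 104.9164/42

2.4980


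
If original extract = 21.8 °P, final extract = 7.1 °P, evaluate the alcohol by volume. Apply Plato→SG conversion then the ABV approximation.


SG = 259/(259 − P);  ABV = (OG − FG)·131.25
OG = 259/(259 − 21.8) = 1.0919
FG = 259/(259 − 7.1) = 1.0282
ABV = (1.0919 − 1.0282)·131.25

8.3632 % ABV


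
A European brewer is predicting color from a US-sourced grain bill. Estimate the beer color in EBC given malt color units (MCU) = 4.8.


SRM = 1.4922·MCU^0.6859;  EBC = SRM·1.97
SRM = 1.4922·4.8^0.6859 = 4.3761
EBC = 4.3761·1.97

8.6210 EBC


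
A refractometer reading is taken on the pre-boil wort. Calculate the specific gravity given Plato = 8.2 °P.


SG = 259/(259 − P)
SG = 259/(259 − 8.2)

1.0327


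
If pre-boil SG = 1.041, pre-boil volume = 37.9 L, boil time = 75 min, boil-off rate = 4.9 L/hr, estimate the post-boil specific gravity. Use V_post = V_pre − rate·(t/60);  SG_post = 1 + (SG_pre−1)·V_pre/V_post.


V_post = 37.9 − 4.9·(75/60) = 31.7750
SG_post = 1 + (1.041 − 1)·37.9/31.7750

1.0489


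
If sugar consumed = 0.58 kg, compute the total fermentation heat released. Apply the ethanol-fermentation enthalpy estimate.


Q = m_sugar · 590 kJ/kg
Q = 0.58 · 590

342.2000 kJ


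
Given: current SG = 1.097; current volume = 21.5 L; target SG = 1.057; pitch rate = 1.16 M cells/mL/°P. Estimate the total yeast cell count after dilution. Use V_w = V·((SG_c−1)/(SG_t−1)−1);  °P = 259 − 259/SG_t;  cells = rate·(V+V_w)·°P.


V_w = 21.5·((1.097−1)/(1.057−1)−1) = 15.0877
V_final = 21.5 + 15.0877 = 36.5877
°P = 259 − 259/1.057 = 13.9669
cells = 1.16·36.5877·13.9669

592.7792 billion cells


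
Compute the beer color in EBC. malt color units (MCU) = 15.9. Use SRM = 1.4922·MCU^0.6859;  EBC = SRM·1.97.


SRM = 1.4922·15.9^0.6859 = 9.9510
EBC = 9.9510·1.97

19.6034 EBC


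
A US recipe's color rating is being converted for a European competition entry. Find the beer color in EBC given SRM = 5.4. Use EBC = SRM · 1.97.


EBC = 5.4 · 1.97

10.6380 EBC


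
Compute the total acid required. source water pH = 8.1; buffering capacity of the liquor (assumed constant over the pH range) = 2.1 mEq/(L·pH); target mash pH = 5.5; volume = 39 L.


acid = buffering capacity · (pH_source − pH_target) · V
acid = 2.1 · (8.1 − 5.5) · 39

212.9400 mEq


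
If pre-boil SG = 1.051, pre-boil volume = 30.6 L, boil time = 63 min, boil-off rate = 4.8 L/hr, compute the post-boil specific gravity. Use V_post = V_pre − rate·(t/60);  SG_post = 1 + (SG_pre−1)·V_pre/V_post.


V_post = 30.6 − 4.8·(63/60) = 25.5600
SG_post = 1 + (1.051 − 1)·30.6/25.5600

1.0611


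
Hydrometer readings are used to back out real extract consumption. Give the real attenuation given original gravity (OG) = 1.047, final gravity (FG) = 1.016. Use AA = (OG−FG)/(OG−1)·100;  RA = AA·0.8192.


AA = (1.047 − 1.016)/(1.047 − 1)·100 = 65.9574
RA = 65.9574·0.8192

54.0323 %


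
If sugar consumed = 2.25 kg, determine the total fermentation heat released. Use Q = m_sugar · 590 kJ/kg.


Q = 2.25 · 590

1327.5000 kJ


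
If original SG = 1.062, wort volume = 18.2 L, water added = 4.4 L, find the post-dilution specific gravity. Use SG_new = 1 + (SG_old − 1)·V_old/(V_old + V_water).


pts = (1.062 − 1)·1000·18.2/(18.2 + 4.4) = 49.9292
SG_new = 1 + 49.9292/1000

1.0499


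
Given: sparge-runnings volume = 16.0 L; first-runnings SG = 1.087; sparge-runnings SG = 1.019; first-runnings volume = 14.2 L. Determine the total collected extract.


total = Σ (SG_i − 1)·1000·V_i
first = (1.087 − 1)·1000·14.2 = 1235.4000
sparge = (1.019 − 1)·1000·16.0 = 304.0000
total = 1235.4000 + 304.0000

1539.4000 gravity·L


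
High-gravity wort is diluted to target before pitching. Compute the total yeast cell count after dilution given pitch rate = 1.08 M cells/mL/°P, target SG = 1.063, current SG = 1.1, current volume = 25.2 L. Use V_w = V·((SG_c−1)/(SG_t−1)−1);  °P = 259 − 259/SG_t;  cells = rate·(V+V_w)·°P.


V_w = 25.2·((1.1−1)/(1.063−1)−1) = 14.8000
V_final = 25.2 + 14.8000 = 40.0000
°P = 259 − 259/1.063 = 15.3500
cells = 1.08·40.0000·15.3500

663.1180 billion cells


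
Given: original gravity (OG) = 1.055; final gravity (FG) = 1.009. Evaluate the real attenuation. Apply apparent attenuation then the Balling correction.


AA = (OG−FG)/(OG−1)·100;  RA = AA·0.8192
AA = (1.055 − 1.009)/(1.055 − 1)·100 = 83.6364
RA = 83.6364·0.8192

68.5149 %


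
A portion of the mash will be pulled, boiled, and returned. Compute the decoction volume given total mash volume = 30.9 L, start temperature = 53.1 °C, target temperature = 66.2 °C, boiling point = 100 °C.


V_dec = V_total·(T_target − T_start)/(T_boil − T_start)
V_dec = 30.9·(66.2 − 53.1)/(100 − 53.1)

8.6309 L


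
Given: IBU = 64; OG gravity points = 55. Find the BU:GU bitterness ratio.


BU:GU = IBU / OG_points
BU:GU = 64 / 55

1.1636


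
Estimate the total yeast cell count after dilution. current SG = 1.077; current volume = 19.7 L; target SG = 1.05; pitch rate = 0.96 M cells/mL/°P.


V_w = V·((SG_c−1)/(SG_t−1)−1);  °P = 259 − 259/SG_t;  cells = rate·(V+V_w)·°P
V_w = 19.7·((1.077−1)/(1.05−1)−1) = 10.6380
V_final = 19.7 + 10.6380 = 30.3380
°P = 259 − 259/1.05 = 12.3333
cells = 0.96·30.3380·12.3333

359.2019 billion cells


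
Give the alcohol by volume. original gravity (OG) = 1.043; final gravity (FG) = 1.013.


ABV = (OG − FG) · 131.25
ABV = (1.043 − 1.013) · 131.25

3.9375 % ABV


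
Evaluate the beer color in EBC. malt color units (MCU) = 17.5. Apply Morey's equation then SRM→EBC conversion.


SRM = 1.4922·MCU^0.6859;  EBC = SRM·1.97
SRM = 1.4922·17.5^0.6859 = 10.6274
EBC = 10.6274·1.97

20.9360 EBC


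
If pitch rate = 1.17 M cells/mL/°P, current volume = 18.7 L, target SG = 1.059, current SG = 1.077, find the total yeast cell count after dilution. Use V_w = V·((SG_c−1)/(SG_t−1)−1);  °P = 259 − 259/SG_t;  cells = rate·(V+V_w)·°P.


V_w = 18.7·((1.077−1)/(1.059−1)−1) = 5.7051
V_final = 18.7 + 5.7051 = 24.4051
°P = 259 − 259/1.059 = 14.4297
cells = 1.17·24.4051·14.4297

412.0235 billion cells


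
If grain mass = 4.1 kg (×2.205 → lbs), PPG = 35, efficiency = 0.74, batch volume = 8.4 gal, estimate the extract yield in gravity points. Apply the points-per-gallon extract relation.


points = lbs × PPG × eff / vol
lbs = 4.1 × 2.205 = 9.0405
points = 9.0405 × 35 × 0.74 / 8.4

27.8749 points


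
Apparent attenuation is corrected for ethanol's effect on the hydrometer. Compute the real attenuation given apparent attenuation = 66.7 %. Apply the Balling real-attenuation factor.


RA = AA · 0.8192
RA = 66.7 · 0.8192

54.6406 %


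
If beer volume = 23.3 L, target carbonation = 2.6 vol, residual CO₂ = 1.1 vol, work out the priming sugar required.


sugar = (target − residual)·4.0·V
sugar = (2.6 − 1.1)·4.0·23.3

139.8000 g


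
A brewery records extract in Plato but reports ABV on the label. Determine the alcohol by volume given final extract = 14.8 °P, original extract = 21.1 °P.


SG = 259/(259 − P);  ABV = (OG − FG)·131.25
OG = 259/(259 − 21.1) = 1.0887
FG = 259/(259 − 14.8) = 1.0606
ABV = (1.0887 − 1.0606)·131.25

3.6864 % ABV


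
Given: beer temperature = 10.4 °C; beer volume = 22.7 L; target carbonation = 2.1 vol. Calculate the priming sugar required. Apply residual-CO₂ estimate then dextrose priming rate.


residual = 14.695·(0.01821 + 0.09011·e^(−0.04·T));  sugar = (target − residual)·4.0·V
residual = 14.695·(0.01821 + 0.09011·e^(−0.04·10.4)) = 1.1411
sugar = (2.1 − 1.1411)·4.0·22.7

87.0661 g


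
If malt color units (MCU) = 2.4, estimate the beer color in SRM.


SRM = 1.4922 · MCU^0.6859
SRM = 1.4922 · 2.4^0.6859

2.7203 SRM


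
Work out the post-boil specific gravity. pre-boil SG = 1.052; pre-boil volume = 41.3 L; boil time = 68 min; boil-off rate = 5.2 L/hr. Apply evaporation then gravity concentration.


V_post = V_pre − rate·(t/60);  SG_post = 1 + (SG_pre−1)·V_pre/V_post
V_post = 41.3 − 5.2·(68/60) = 35.4067
SG_post = 1 + (1.052 − 1)·41.3/35.4067

1.0607


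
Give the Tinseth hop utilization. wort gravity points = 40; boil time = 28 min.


U = 1.65·0.000125^(GP/1000) · (1 − e^(−0.04·t))/4.15
bigness = 1.65·0.000125^(40/1000) = 1.1518
boil_factor = (1 − e^(−0.04·28))/4.15 = 0.1623
U = 1.1518 · 0.1623

0.1870


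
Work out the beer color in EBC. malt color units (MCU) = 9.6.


SRM = 1.4922·MCU^0.6859;  EBC = SRM·1.97
SRM = 1.4922·9.6^0.6859 = 7.0399
EBC = 7.0399·1.97

13.8686 EBC


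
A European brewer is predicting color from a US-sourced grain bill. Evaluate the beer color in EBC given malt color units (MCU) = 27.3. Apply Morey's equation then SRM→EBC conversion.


SRM = 1.4922·MCU^0.6859;  EBC = SRM·1.97
SRM = 1.4922·27.3^0.6859 = 14.4175
EBC = 14.4175·1.97

28.4025 EBC


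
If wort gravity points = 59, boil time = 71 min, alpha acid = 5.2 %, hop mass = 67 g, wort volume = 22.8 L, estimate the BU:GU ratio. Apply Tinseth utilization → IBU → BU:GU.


U = 1.65·0.000125^(GP/1000)·(1−e^(−0.04t))/4.15;  IBU = (α/100)·m·U·1000/V;  BU:GU = IBU/GP
U = 1.65·0.000125^(59/1000)·(1−e^(−0.04·71))/4.15 = 0.2203
IBU = (5.2/100)·67·0.2203·1000/22.8 = 33.6629
BU:GU = 33.6629/59

0.5706


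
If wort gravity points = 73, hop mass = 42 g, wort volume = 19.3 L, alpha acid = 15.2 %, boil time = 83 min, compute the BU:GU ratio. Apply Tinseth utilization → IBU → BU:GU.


U = 1.65·0.000125^(GP/1000)·(1−e^(−0.04t))/4.15;  IBU = (α/100)·m·U·1000/V;  BU:GU = IBU/GP
U = 1.65·0.000125^(73/1000)·(1−e^(−0.04·83))/4.15 = 0.1988
IBU = (15.2/100)·42·0.1988·1000/19.3 = 65.7740
BU:GU = 65.7740/73

0.9010


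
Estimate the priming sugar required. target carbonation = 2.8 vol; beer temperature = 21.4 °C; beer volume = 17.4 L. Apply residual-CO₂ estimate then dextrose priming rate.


residual = 14.695·(0.01821 + 0.09011·e^(−0.04·T));  sugar = (target − residual)·4.0·V
residual = 14.695·(0.01821 + 0.09011·e^(−0.04·21.4)) = 0.8302
sugar = (2.8 − 0.8302)·4.0·17.4

137.0996 g


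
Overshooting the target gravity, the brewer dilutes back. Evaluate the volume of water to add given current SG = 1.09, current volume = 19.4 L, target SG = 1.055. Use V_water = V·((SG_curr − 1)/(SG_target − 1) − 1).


V_water = 19.4·((1.09 − 1)/(1.055 − 1) − 1)

12.3455 L


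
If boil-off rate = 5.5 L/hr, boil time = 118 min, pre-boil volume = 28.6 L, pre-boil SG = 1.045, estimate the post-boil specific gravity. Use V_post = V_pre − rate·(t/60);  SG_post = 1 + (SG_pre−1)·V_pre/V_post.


V_post = 28.6 − 5.5·(118/60) = 17.7833
SG_post = 1 + (1.045 − 1)·28.6/17.7833

1.0724


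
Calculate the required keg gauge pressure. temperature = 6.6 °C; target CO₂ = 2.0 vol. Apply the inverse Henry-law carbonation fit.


psi = vols/(0.01821 + 0.09011·e^(−0.04·T)) − 14.695
psi = 2.0/(0.01821 + 0.09011·e^(−0.04·6.6)) − 14.695

8.1851 psi


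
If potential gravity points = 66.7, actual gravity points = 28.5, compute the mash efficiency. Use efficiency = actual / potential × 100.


efficiency = 28.5 / 66.7 × 100

42.7286 %


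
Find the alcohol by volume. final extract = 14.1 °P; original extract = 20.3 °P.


SG = 259/(259 − P);  ABV = (OG − FG)·131.25
OG = 259/(259 − 20.3) = 1.0850
FG = 259/(259 − 14.1) = 1.0576
ABV = (1.0850 − 1.0576)·131.25

3.6054 % ABV


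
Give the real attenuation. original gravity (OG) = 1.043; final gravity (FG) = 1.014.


AA = (OG−FG)/(OG−1)·100;  RA = AA·0.8192
AA = (1.043 − 1.014)/(1.043 − 1)·100 = 67.4419
RA = 67.4419·0.8192

55.2484 %


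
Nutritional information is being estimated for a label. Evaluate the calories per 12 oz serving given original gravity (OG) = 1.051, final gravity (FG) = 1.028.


ABW = (OG−FG)·131.25·0.79/FG;  °P = 259 − 259/SG (for OG→OE and FG→AE);  RE = 0.1808·OE + 0.8192·AE;  Cal = (6.9·ABW + 4·(RE−0.1))·FG·3.55
ABW = (1.051 − 1.028)·131.25·0.79/1.028 = 2.3199
OE = 259 − 259/1.051 = 12.5680 °P
AE = 259 − 259/1.028 = 7.0545 °P
RE = 0.1808·12.5680 + 0.8192·7.0545 = 8.0513 °P
Cal = (6.9·2.3199 + 4·(8.0513−0.1))·1.028·3.55

174.4863 kcal


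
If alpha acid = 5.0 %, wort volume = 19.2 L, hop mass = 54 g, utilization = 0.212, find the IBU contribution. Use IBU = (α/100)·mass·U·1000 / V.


IBU = (5.0/100)·54·0.212·1000 / 19.2

29.8125 IBU


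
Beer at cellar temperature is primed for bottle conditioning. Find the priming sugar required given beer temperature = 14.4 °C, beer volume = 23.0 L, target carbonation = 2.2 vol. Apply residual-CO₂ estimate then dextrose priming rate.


residual = 14.695·(0.01821 + 0.09011·e^(−0.04·T));  sugar = (target − residual)·4.0·V
residual = 14.695·(0.01821 + 0.09011·e^(−0.04·14.4)) = 1.0120
sugar = (2.2 − 1.0120)·4.0·23.0

109.2991 g


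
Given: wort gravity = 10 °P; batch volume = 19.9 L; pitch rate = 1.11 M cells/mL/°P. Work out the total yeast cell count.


cells (billions) = rate · V_L · °P
cells = 1.11 · 19.9 · 10

220.8900 billion cells


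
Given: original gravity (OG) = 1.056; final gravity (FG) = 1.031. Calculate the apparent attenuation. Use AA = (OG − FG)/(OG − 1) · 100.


AA = (1.056 − 1.031)/(1.056 − 1) · 100

44.6429 %


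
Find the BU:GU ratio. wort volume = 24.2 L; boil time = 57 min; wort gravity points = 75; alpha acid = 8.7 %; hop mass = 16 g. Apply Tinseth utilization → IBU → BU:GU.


U = 1.65·0.000125^(GP/1000)·(1−e^(−0.04t))/4.15;  IBU = (α/100)·m·U·1000/V;  BU:GU = IBU/GP
U = 1.65·0.000125^(75/1000)·(1−e^(−0.04·57))/4.15 = 0.1819
IBU = (8.7/100)·16·0.1819·1000/24.2 = 10.4633
BU:GU = 10.4633/75

0.1395


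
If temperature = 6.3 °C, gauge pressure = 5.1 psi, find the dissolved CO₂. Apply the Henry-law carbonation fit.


vols = (P + 14.695)·(0.01821 + 0.09011·e^(−0.04·T))
vols = (5.1 + 14.695)·(0.01821 + 0.09011·e^(−0.04·6.3))

1.7469 volumes


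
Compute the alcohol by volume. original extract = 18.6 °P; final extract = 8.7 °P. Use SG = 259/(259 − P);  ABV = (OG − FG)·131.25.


OG = 259/(259 − 18.6) = 1.0774
FG = 259/(259 − 8.7) = 1.0348
ABV = (1.0774 − 1.0348)·131.25

5.5929 % ABV


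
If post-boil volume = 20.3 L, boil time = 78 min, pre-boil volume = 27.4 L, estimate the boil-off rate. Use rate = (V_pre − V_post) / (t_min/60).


rate = (27.4 − 20.3) / (78/60)

5.4615 L/hr


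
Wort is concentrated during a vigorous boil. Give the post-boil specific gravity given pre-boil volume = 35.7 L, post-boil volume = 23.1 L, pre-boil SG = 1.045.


SG_post = 1 + (SG_pre − 1)·V_pre/V_post
pts_pre = (1.045 − 1)·1000 = 45.0000
pts_post = 45.0000·35.7/23.1 = 69.5455
SG_post = 1 + 69.5455/1000

1.0695


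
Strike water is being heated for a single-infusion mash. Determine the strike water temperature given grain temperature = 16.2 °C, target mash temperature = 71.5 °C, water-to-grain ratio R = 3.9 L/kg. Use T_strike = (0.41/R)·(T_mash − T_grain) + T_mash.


T_strike = (0.41/3.9)·(71.5 − 16.2) + 71.5

77.3136 °C


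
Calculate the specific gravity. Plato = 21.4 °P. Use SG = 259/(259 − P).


SG = 259/(259 − 21.4)

1.0901


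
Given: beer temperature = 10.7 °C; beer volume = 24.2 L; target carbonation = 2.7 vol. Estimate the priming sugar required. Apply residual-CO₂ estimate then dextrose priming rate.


residual = 14.695·(0.01821 + 0.09011·e^(−0.04·T));  sugar = (target − residual)·4.0·V
residual = 14.695·(0.01821 + 0.09011·e^(−0.04·10.7)) = 1.1307
sugar = (2.7 − 1.1307)·4.0·24.2

151.9080 g


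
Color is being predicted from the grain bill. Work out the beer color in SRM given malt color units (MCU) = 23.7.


SRM = 1.4922 · MCU^0.6859
SRM = 1.4922 · 23.7^0.6859

13.0848 SRM


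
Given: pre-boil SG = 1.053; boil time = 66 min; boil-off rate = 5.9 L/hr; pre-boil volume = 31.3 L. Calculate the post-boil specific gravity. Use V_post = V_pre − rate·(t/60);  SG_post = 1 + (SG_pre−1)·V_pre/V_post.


V_post = 31.3 − 5.9·(66/60) = 24.8100
SG_post = 1 + (1.053 − 1)·31.3/24.8100

1.0669


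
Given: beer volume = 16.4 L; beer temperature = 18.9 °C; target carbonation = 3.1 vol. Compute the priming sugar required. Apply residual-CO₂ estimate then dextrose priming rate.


residual = 14.695·(0.01821 + 0.09011·e^(−0.04·T));  sugar = (target − residual)·4.0·V
residual = 14.695·(0.01821 + 0.09011·e^(−0.04·18.9)) = 0.8893
sugar = (3.1 − 0.8893)·4.0·16.4

145.0189 g


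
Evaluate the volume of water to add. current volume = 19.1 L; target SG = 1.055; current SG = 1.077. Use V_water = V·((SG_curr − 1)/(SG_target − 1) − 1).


V_water = 19.1·((1.077 − 1)/(1.055 − 1) − 1)

7.6400 L


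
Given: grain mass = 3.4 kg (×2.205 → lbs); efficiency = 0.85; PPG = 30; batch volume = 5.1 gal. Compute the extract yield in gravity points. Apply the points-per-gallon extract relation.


points = lbs × PPG × eff / vol
lbs = 3.4 × 2.205 = 7.4970
points = 7.4970 × 30 × 0.85 / 5.1

37.4850 points


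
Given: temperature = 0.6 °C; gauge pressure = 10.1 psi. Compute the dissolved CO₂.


vols = (P + 14.695)·(0.01821 + 0.09011·e^(−0.04·T))
vols = (10.1 + 14.695)·(0.01821 + 0.09011·e^(−0.04·0.6))

2.6328 volumes


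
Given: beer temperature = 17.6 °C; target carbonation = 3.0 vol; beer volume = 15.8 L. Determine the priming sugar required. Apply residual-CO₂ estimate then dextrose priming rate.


residual = 14.695·(0.01821 + 0.09011·e^(−0.04·T));  sugar = (target − residual)·4.0·V
residual = 14.695·(0.01821 + 0.09011·e^(−0.04·17.6)) = 0.9225
sugar = (3.0 − 0.9225)·4.0·15.8

131.2959 g


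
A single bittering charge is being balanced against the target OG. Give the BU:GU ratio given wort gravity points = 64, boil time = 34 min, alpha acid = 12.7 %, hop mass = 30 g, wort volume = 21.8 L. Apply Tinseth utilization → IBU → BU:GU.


U = 1.65·0.000125^(GP/1000)·(1−e^(−0.04t))/4.15;  IBU = (α/100)·m·U·1000/V;  BU:GU = IBU/GP
U = 1.65·0.000125^(64/1000)·(1−e^(−0.04·34))/4.15 = 0.1663
IBU = (12.7/100)·30·0.1663·1000/21.8 = 29.0599
BU:GU = 29.0599/64

0.4541


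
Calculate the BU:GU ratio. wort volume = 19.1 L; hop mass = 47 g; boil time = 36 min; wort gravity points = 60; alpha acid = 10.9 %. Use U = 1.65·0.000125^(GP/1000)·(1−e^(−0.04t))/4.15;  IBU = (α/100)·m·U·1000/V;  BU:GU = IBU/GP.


U = 1.65·0.000125^(60/1000)·(1−e^(−0.04·36))/4.15 = 0.1769
IBU = (10.9/100)·47·0.1769·1000/19.1 = 47.4577
BU:GU = 47.4577/60

0.7910


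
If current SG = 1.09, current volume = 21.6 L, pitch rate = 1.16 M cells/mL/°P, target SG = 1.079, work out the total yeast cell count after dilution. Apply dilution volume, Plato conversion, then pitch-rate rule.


V_w = V·((SG_c−1)/(SG_t−1)−1);  °P = 259 − 259/SG_t;  cells = rate·(V+V_w)·°P
V_w = 21.6·((1.09−1)/(1.079−1)−1) = 3.0076
V_final = 21.6 + 3.0076 = 24.6076
°P = 259 − 259/1.079 = 18.9629
cells = 1.16·24.6076·18.9629

541.2932 billion cells


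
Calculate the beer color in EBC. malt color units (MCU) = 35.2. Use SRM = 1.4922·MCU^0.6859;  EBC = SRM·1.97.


SRM = 1.4922·35.2^0.6859 = 17.1633
EBC = 17.1633·1.97

33.8117 EBC


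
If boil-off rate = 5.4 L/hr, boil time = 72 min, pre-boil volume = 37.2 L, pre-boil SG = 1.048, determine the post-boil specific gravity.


V_post = V_pre − rate·(t/60);  SG_post = 1 + (SG_pre−1)·V_pre/V_post
V_post = 37.2 − 5.4·(72/60) = 30.7200
SG_post = 1 + (1.048 − 1)·37.2/30.7200

1.0581


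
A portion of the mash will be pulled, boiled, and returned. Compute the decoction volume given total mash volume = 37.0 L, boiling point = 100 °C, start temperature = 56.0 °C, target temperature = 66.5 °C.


V_dec = V_total·(T_target − T_start)/(T_boil − T_start)
V_dec = 37.0·(66.5 − 56.0)/(100 − 56.0)

8.8295 L


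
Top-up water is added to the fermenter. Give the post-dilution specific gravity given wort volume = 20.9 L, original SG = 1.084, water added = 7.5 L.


SG_new = 1 + (SG_old − 1)·V_old/(V_old + V_water)
pts = (1.084 − 1)·1000·20.9/(20.9 + 7.5) = 61.8169
SG_new = 1 + 61.8169/1000

1.0618


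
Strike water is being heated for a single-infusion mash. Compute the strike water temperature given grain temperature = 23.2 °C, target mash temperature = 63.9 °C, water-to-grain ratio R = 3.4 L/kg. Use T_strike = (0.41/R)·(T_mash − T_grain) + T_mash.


T_strike = (0.41/3.4)·(63.9 − 23.2) + 63.9

68.8079 °C


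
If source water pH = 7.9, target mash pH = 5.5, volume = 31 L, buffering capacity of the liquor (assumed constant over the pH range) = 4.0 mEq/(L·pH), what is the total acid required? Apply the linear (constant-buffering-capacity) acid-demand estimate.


acid = buffering capacity · (pH_source − pH_target) · V
acid = 4.0 · (7.9 − 5.5) · 31

297.6000 mEq


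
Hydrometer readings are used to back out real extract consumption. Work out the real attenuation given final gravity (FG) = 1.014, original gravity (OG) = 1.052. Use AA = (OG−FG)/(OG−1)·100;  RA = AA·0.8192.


AA = (1.052 − 1.014)/(1.052 − 1)·100 = 73.0769
RA = 73.0769·0.8192

59.8646 %


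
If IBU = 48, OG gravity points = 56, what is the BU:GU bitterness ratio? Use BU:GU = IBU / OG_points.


BU:GU = 48 / 56

0.8571


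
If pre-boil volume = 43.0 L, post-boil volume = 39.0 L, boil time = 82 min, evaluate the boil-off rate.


rate = (V_pre − V_post) / (t_min/60)
rate = (43.0 − 39.0) / (82/60)

2.9268 L/hr


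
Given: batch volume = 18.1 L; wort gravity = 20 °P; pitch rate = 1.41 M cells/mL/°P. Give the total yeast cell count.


cells (billions) = rate · V_L · °P
cells = 1.41 · 18.1 · 20

510.4200 billion cells


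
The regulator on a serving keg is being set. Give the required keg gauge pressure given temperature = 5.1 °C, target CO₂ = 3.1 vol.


psi = vols/(0.01821 + 0.09011·e^(−0.04·T)) − 14.695
psi = 3.1/(0.01821 + 0.09011·e^(−0.04·5.1)) − 14.695

19.1141 psi


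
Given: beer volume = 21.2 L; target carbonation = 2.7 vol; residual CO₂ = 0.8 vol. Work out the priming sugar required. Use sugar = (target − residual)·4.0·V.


sugar = (2.7 − 0.8)·4.0·21.2

161.1200 g


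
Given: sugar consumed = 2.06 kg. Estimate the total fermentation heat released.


Q = m_sugar · 590 kJ/kg
Q = 2.06 · 590

1215.4000 kJ


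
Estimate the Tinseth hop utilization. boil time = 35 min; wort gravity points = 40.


U = 1.65·0.000125^(GP/1000) · (1 − e^(−0.04·t))/4.15
bigness = 1.65·0.000125^(40/1000) = 1.1518
boil_factor = (1 − e^(−0.04·35))/4.15 = 0.1815
U = 1.1518 · 0.1815

0.2091


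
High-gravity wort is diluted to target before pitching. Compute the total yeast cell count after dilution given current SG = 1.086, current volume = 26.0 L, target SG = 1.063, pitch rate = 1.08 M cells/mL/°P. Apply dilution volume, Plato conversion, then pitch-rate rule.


V_w = V·((SG_c−1)/(SG_t−1)−1);  °P = 259 − 259/SG_t;  cells = rate·(V+V_w)·°P
V_w = 26.0·((1.086−1)/(1.063−1)−1) = 9.4921
V_final = 26.0 + 9.4921 = 35.4921
°P = 259 − 259/1.063 = 15.3500
cells = 1.08·35.4921·15.3500

588.3856 billion cells


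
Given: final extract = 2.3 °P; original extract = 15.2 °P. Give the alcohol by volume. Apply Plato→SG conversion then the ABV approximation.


SG = 259/(259 − P);  ABV = (OG − FG)·131.25
OG = 259/(259 − 15.2) = 1.0623
FG = 259/(259 − 2.3) = 1.0090
ABV = (1.0623 − 1.0090)·131.25

7.0070 % ABV
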